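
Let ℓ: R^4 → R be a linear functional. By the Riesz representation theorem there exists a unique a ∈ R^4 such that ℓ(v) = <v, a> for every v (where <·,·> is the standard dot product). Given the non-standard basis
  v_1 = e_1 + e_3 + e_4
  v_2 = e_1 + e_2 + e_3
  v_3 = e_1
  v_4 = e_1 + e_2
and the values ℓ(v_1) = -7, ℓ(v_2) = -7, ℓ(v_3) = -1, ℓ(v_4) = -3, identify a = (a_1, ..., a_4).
a = (-1, -2, -4, -2)

Write a = (a_1, ..., a_4) in the standard basis. For each basis vector v_i, ℓ(v_i) = <v_i, a> is a linear equation in the a_j's. Collect the n equations into a matrix system V a = ℓ, where row i of V is v_i (expressed in the standard basis). Since V is invertible (lower-triangular with 1s on the diagonal, up to permutation), solve by back-substitution:
  V =
[[1, 0, 1, 1],
 [1, 1, 1, 0],
 [1, 0, 0, 0],
 [1, 1, 0, 0]]
  V a = (-7, -7, -1, -3)
Solving gives a = (-1, -2, -4, -2).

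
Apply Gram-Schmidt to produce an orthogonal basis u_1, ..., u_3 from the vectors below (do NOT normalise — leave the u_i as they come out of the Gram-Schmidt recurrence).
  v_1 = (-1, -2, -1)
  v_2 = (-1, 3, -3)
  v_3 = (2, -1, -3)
Orthogonal basis:
  u_1 = (-1, -2, -1)
  u_2 = (-4/3, 7/3, -10/3)
  u_3 = (63/22, -7/11, -35/22)

Apply the Gram-Schmidt recurrence
  u_1 = v_1
  u_i = v_i − Σ_{j<i} ((v_i · u_j) / (u_j · u_j)) · u_j.

Step by step this gives:
  u_1 = (-1, -2, -1)
  u_2 = (-4/3, 7/3, -10/3)
  u_3 = (63/22, -7/11, -35/22)

Orthogonality check:
  u_2 · u_1 = 0 (should be 0)
  u_3 · u_1 = 0 (should be 0)
  u_3 · u_2 = 0 (should be 0)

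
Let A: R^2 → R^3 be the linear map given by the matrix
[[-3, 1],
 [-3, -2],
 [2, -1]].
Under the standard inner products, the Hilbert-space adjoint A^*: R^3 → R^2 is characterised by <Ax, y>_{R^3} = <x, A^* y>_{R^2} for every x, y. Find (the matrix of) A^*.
A^* = A^T =
[[-3, -3, 2],
 [1, -2, -1]]

For real matrices with standard dot products, the defining identity <Ax, y> = <x, A^* y> gives (Ax)^T y = x^T (A^*) y, i.e. x^T A^T y = x^T (A^*) y. Since this holds for all x, y, we must have A^* = A^T. Therefore
A^* =
[[-3, -3, 2],
 [1, -2, -1]].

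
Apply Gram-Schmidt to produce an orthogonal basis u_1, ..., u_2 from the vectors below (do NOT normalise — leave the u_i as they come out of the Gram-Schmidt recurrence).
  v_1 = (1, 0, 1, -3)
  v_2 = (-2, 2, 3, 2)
Orthogonal basis:
  u_1 = (1, 0, 1, -3)
  u_2 = (-17/11, 2, 38/11, 7/11)

Apply the Gram-Schmidt recurrence
  u_1 = v_1
  u_i = v_i − Σ_{j<i} ((v_i · u_j) / (u_j · u_j)) · u_j.

Step by step this gives:
  u_1 = (1, 0, 1, -3)
  u_2 = (-17/11, 2, 38/11, 7/11)

Orthogonality check:
  u_2 · u_1 = 0 (should be 0)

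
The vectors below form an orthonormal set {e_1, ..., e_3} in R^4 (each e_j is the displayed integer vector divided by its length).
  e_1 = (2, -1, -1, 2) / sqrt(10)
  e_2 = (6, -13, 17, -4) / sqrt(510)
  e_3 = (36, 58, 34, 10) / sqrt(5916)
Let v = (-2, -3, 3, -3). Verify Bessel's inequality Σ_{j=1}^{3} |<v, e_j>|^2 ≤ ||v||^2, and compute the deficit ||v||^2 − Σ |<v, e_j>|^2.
Σ |<v, e_j>|^2 = 31; ||v||^2 = 31; deficit = 0

Write each e_j = u_j / sqrt(<u_j, u_j>) where u_j is the displayed integer vector. Then <v, e_j> = <v, u_j> / sqrt(<u_j, u_j>), so |<v, e_j>|^2 = <v, u_j>^2 / <u_j, u_j>.
Coefficients: <v, e_1> = -10/sqrt(10), <v, e_2> = 90/sqrt(510), <v, e_3> = -174/sqrt(5916).
Square and sum: Σ |<v, e_j>|^2 = 31.
Compute ||v||^2 = v·v = 31.
Deficit = 31 − 31 = 0 ≥ 0, confirming Bessel's inequality. (The deficit equals ||v − Σ <v,e_j> e_j||^2, the squared distance from v to span{e_j}.)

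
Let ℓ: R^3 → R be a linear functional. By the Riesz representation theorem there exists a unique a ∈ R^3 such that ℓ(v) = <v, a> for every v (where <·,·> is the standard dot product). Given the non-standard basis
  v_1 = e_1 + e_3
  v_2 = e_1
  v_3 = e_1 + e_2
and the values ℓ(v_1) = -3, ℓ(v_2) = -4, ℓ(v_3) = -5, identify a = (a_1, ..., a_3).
a = (-4, -1, 1)

Write a = (a_1, ..., a_3) in the standard basis. For each basis vector v_i, ℓ(v_i) = <v_i, a> is a linear equation in the a_j's. Collect the n equations into a matrix system V a = ℓ, where row i of V is v_i (expressed in the standard basis). Since V is invertible (lower-triangular with 1s on the diagonal, up to permutation), solve by back-substitution:
  V =
[[1, 0, 1],
 [1, 0, 0],
 [1, 1, 0]]
  V a = (-3, -4, -5)
Solving gives a = (-4, -1, 1).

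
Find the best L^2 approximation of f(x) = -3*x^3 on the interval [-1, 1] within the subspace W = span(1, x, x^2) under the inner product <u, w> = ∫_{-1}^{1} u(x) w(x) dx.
g(x) = -9*x/5

The best approximation g ∈ W is the orthogonal projection of f onto W. Writing g = a_0 + a_1 x + a_2 x^2, the coefficients solve the normal equations G · a = b where
  G_{ij} = <φ_i, φ_j> and b_i = <f, φ_i>, with φ_0 = 1, φ_1 = x, φ_2 = x^2.
G =
  [2, 0, 2/3]
  [0, 2/3, 0]
  [2/3, 0, 2/5],
b = (0, -6/5, 0).
Solving gives a_0 = 0, a_1 = -9/5, a_2 = 0, so
  g(x) = -9*x/5.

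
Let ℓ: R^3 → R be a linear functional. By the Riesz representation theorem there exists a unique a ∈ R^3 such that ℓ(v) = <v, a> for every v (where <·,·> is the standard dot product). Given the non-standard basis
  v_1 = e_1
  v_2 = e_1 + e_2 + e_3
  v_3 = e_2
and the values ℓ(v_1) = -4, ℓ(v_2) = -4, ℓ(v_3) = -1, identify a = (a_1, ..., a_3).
a = (-4, -1, 1)

Write a = (a_1, ..., a_3) in the standard basis. For each basis vector v_i, ℓ(v_i) = <v_i, a> is a linear equation in the a_j's. Collect the n equations into a matrix system V a = ℓ, where row i of V is v_i (expressed in the standard basis). Since V is invertible (lower-triangular with 1s on the diagonal, up to permutation), solve by back-substitution:
  V =
[[1, 0, 0],
 [1, 1, 1],
 [0, 1, 0]]
  V a = (-4, -4, -1)
Solving gives a = (-4, -1, 1).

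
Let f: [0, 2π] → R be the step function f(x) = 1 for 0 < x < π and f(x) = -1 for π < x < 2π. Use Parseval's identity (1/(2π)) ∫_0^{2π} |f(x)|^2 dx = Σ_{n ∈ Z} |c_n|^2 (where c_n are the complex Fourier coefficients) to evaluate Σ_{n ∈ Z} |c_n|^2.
Σ |c_n|^2 = 1

Parseval equates the L^2 energy of f (normalised by 1/(2π)) with the ℓ^2 sum of its Fourier coefficients: (1/(2π)) ∫_0^{2π} |f|^2 = Σ |c_n|^2.
Compute the left side: (1/(2π)) [∫_0^π 1^2 dx + ∫_π^{2π} (-1)^2 dx] = (1/(2π)) · (1π + 1π) = (1 + 1)/2 = 1.
So Σ_{n ∈ Z} |c_n|^2 = 1.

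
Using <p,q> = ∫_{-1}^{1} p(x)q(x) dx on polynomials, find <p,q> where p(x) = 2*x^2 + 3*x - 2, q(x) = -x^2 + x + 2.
<p,q> = -14/5

Expand the product: p(x)·q(x) = -2*x^4 - x^3 + 9*x^2 + 4*x - 4.
∫_{-1}^{1} of each monomial x^k gives [2/(k+1) if k even, 0 if k odd]. Integrating term-by-term (or equivalently evaluating the antiderivative F(x) = -2*x^5/5 - x^4/4 + 3*x^3 + 2*x^2 - 4*x at the endpoints):
  F(1) − F(−1) = 7/20 − (63/20) = -14/5.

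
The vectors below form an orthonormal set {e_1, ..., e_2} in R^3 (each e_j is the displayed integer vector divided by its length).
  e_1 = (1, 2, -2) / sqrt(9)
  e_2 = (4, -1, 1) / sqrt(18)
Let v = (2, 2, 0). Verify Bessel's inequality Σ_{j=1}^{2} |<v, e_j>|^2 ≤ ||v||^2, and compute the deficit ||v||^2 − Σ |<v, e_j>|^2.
Σ |<v, e_j>|^2 = 6; ||v||^2 = 8; deficit = 2

Write each e_j = u_j / sqrt(<u_j, u_j>) where u_j is the displayed integer vector. Then <v, e_j> = <v, u_j> / sqrt(<u_j, u_j>), so |<v, e_j>|^2 = <v, u_j>^2 / <u_j, u_j>.
Coefficients: <v, e_1> = 6/sqrt(9), <v, e_2> = 6/sqrt(18).
Square and sum: Σ |<v, e_j>|^2 = 6.
Compute ||v||^2 = v·v = 8.
Deficit = 8 − 6 = 2 ≥ 0, confirming Bessel's inequality. (The deficit equals ||v − Σ <v,e_j> e_j||^2, the squared distance from v to span{e_j}.)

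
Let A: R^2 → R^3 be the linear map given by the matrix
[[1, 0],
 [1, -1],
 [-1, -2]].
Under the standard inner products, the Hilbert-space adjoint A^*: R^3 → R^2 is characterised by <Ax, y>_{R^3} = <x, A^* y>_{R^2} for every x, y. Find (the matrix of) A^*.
A^* = A^T =
[[1, 1, -1],
 [0, -1, -2]]

For real matrices with standard dot products, the defining identity <Ax, y> = <x, A^* y> gives (Ax)^T y = x^T (A^*) y, i.e. x^T A^T y = x^T (A^*) y. Since this holds for all x, y, we must have A^* = A^T. Therefore
A^* =
[[1, 1, -1],
 [0, -1, -2]].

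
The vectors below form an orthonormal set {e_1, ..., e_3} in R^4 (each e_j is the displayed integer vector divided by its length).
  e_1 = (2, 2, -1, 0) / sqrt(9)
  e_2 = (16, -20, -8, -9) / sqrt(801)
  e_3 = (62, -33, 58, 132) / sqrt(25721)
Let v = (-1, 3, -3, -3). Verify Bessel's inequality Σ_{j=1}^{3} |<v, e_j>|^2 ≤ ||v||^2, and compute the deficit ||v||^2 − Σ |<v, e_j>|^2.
Σ |<v, e_j>|^2 = 27; ||v||^2 = 28; deficit = 1

Write each e_j = u_j / sqrt(<u_j, u_j>) where u_j is the displayed integer vector. Then <v, e_j> = <v, u_j> / sqrt(<u_j, u_j>), so |<v, e_j>|^2 = <v, u_j>^2 / <u_j, u_j>.
Coefficients: <v, e_1> = 7/sqrt(9), <v, e_2> = -25/sqrt(801), <v, e_3> = -731/sqrt(25721).
Square and sum: Σ |<v, e_j>|^2 = 27.
Compute ||v||^2 = v·v = 28.
Deficit = 28 − 27 = 1 ≥ 0, confirming Bessel's inequality. (The deficit equals ||v − Σ <v,e_j> e_j||^2, the squared distance from v to span{e_j}.)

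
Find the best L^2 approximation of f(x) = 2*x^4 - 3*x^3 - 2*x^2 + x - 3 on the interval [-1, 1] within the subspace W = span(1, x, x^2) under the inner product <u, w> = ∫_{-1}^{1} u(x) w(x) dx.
g(x) = -2*x^2/7 - 4*x/5 - 111/35

The best approximation g ∈ W is the orthogonal projection of f onto W. Writing g = a_0 + a_1 x + a_2 x^2, the coefficients solve the normal equations G · a = b where
  G_{ij} = <φ_i, φ_j> and b_i = <f, φ_i>, with φ_0 = 1, φ_1 = x, φ_2 = x^2.
G =
  [2, 0, 2/3]
  [0, 2/3, 0]
  [2/3, 0, 2/5],
b = (-98/15, -8/15, -78/35).
Solving gives a_0 = -111/35, a_1 = -4/5, a_2 = -2/7, so
  g(x) = -2*x^2/7 - 4*x/5 - 111/35.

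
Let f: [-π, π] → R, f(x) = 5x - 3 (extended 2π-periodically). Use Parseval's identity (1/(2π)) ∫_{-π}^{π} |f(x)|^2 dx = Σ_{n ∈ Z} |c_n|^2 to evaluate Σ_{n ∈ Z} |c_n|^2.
Σ |c_n|^2 = 25π^2/3 + 9

Expand and integrate term by term over [-π, π]:
  ∫ (5x)^2 dx = 25·(2π^3/3); ∫ 2·5·(-3)·x dx = 0 (odd integrand); ∫ (-3)^2 dx = 9·2π.
So (1/(2π)) ∫_{-π}^{π} (5x - 3)^2 dx = 25π^2/3 + 9 = 25π^2/3 + 9.
Parseval ⇒ Σ |c_n|^2 = 25π^2/3 + 9.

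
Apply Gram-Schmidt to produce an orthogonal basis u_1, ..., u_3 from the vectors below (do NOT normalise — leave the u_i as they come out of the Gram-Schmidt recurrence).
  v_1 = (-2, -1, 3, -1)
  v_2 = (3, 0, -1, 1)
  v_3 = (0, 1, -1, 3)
Orthogonal basis:
  u_1 = (-2, -1, 3, -1)
  u_2 = (5/3, -2/3, 1, 1/3)
  u_3 = (-44/65, 28/65, 36/65, 168/65)

Apply the Gram-Schmidt recurrence
  u_1 = v_1
  u_i = v_i − Σ_{j<i} ((v_i · u_j) / (u_j · u_j)) · u_j.

Step by step this gives:
  u_1 = (-2, -1, 3, -1)
  u_2 = (5/3, -2/3, 1, 1/3)
  u_3 = (-44/65, 28/65, 36/65, 168/65)

Orthogonality check:
  u_2 · u_1 = 0 (should be 0)
  u_3 · u_1 = 0 (should be 0)
  u_3 · u_2 = 0 (should be 0)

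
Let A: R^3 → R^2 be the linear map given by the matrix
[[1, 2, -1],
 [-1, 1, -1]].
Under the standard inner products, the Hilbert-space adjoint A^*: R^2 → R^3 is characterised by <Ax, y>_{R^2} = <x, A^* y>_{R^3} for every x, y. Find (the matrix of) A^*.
A^* = A^T =
[[1, -1],
 [2, 1],
 [-1, -1]]

For real matrices with standard dot products, the defining identity <Ax, y> = <x, A^* y> gives (Ax)^T y = x^T (A^*) y, i.e. x^T A^T y = x^T (A^*) y. Since this holds for all x, y, we must have A^* = A^T. Therefore
A^* =
[[1, -1],
 [2, 1],
 [-1, -1]].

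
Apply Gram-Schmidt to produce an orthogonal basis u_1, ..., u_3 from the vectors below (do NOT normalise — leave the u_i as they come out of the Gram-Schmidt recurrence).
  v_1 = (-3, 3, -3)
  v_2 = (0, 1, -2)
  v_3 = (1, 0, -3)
Orthogonal basis:
  u_1 = (-3, 3, -3)
  u_2 = (1, 0, -1)
  u_3 = (-1/3, -2/3, -1/3)

Apply the Gram-Schmidt recurrence
  u_1 = v_1
  u_i = v_i − Σ_{j<i} ((v_i · u_j) / (u_j · u_j)) · u_j.

Step by step this gives:
  u_1 = (-3, 3, -3)
  u_2 = (1, 0, -1)
  u_3 = (-1/3, -2/3, -1/3)

Orthogonality check:
  u_2 · u_1 = 0 (should be 0)
  u_3 · u_1 = 0 (should be 0)
  u_3 · u_2 = 0 (should be 0)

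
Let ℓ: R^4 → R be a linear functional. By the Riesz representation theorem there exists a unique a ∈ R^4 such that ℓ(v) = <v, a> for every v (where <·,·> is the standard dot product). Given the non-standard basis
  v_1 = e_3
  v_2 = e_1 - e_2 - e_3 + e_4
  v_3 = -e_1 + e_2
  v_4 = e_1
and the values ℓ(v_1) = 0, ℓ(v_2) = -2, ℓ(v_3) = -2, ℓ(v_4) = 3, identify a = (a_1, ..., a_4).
a = (3, 1, 0, -4)

Write a = (a_1, ..., a_4) in the standard basis. For each basis vector v_i, ℓ(v_i) = <v_i, a> is a linear equation in the a_j's. Collect the n equations into a matrix system V a = ℓ, where row i of V is v_i (expressed in the standard basis). Since V is invertible (lower-triangular with 1s on the diagonal, up to permutation), solve by back-substitution:
  V =
[[0, 0, 1, 0],
 [1, -1, -1, 1],
 [-1, 1, 0, 0],
 [1, 0, 0, 0]]
  V a = (0, -2, -2, 3)
Solving gives a = (3, 1, 0, -4).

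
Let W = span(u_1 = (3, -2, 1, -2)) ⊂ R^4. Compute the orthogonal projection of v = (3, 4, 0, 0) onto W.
proj_W(v) = (1/6, -1/9, 1/18, -1/9)

Set up U = [u_1 | ... | u_1] ∈ R^(4×1). The projector onto W = col(U) is P = U (U^T U)^(-1) U^T.
Compute U^T U =
  [18],
and U^T v = (1).
Solve U^T U · c = U^T v for the coefficients: c = (1/18). The projection is proj_W(v) = U c.
Check: (v - proj_W(v)) · u_1 = 0  (should be 0).
Result: proj_W(v) = (1/6, -1/9, 1/18, -1/9).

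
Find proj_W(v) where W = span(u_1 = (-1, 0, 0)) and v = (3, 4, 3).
proj_W(v) = (3, 0, 0)

Set up U = [u_1 | ... | u_1] ∈ R^(3×1). The projector onto W = col(U) is P = U (U^T U)^(-1) U^T.
Compute U^T U =
  [1],
and U^T v = (-3).
Solve U^T U · c = U^T v for the coefficients: c = (-3). The projection is proj_W(v) = U c.
Check: (v - proj_W(v)) · u_1 = 0  (should be 0).
Result: proj_W(v) = (3, 0, 0).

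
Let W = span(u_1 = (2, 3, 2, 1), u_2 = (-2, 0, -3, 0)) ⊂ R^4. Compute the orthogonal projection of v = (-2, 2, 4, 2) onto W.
proj_W(v) = (100/67, 114/67, 112/67, 38/67)

Set up U = [u_1 | ... | u_2] ∈ R^(4×2). The projector onto W = col(U) is P = U (U^T U)^(-1) U^T.
Compute U^T U =
  [18, -10]
  [-10, 13],
and U^T v = (12, -8).
Solve U^T U · c = U^T v for the coefficients: c = (38/67, -12/67). The projection is proj_W(v) = U c.
Check: (v - proj_W(v)) · u_1 = 0  (should be 0).
Check: (v - proj_W(v)) · u_2 = 0  (should be 0).
Result: proj_W(v) = (100/67, 114/67, 112/67, 38/67).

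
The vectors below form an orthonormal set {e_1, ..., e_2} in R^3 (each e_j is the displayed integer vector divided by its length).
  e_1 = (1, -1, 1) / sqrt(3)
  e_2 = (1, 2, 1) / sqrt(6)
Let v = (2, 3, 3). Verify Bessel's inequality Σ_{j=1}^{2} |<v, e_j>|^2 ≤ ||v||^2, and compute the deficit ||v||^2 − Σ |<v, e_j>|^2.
Σ |<v, e_j>|^2 = 43/2; ||v||^2 = 22; deficit = 1/2

Write each e_j = u_j / sqrt(<u_j, u_j>) where u_j is the displayed integer vector. Then <v, e_j> = <v, u_j> / sqrt(<u_j, u_j>), so |<v, e_j>|^2 = <v, u_j>^2 / <u_j, u_j>.
Coefficients: <v, e_1> = 2/sqrt(3), <v, e_2> = 11/sqrt(6).
Square and sum: Σ |<v, e_j>|^2 = 43/2.
Compute ||v||^2 = v·v = 22.
Deficit = 22 − 43/2 = 1/2 ≥ 0, confirming Bessel's inequality. (The deficit equals ||v − Σ <v,e_j> e_j||^2, the squared distance from v to span{e_j}.)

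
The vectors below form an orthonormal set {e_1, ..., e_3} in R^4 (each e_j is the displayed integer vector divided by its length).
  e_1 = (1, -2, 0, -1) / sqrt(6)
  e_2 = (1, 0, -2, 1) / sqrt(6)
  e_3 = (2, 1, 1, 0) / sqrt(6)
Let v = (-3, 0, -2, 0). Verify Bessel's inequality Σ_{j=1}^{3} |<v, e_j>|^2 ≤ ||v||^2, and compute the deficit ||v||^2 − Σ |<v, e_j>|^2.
Σ |<v, e_j>|^2 = 37/3; ||v||^2 = 13; deficit = 2/3

Write each e_j = u_j / sqrt(<u_j, u_j>) where u_j is the displayed integer vector. Then <v, e_j> = <v, u_j> / sqrt(<u_j, u_j>), so |<v, e_j>|^2 = <v, u_j>^2 / <u_j, u_j>.
Coefficients: <v, e_1> = -3/sqrt(6), <v, e_2> = 1/sqrt(6), <v, e_3> = -8/sqrt(6).
Square and sum: Σ |<v, e_j>|^2 = 37/3.
Compute ||v||^2 = v·v = 13.
Deficit = 13 − 37/3 = 2/3 ≥ 0, confirming Bessel's inequality. (The deficit equals ||v − Σ <v,e_j> e_j||^2, the squared distance from v to span{e_j}.)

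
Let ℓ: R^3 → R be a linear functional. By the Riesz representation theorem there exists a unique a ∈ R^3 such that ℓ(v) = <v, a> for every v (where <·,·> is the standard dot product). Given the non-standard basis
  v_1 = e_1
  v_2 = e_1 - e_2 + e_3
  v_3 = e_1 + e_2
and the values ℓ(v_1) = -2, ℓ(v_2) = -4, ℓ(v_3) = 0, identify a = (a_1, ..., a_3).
a = (-2, 2, 0)

Write a = (a_1, ..., a_3) in the standard basis. For each basis vector v_i, ℓ(v_i) = <v_i, a> is a linear equation in the a_j's. Collect the n equations into a matrix system V a = ℓ, where row i of V is v_i (expressed in the standard basis). Since V is invertible (lower-triangular with 1s on the diagonal, up to permutation), solve by back-substitution:
  V =
[[1, 0, 0],
 [1, -1, 1],
 [1, 1, 0]]
  V a = (-2, -4, 0)
Solving gives a = (-2, 2, 0).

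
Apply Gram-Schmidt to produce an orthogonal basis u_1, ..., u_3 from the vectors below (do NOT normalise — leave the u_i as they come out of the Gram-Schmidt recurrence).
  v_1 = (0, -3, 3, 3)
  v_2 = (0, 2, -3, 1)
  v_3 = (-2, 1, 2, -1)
Orthogonal basis:
  u_1 = (0, -3, 3, 3)
  u_2 = (0, 2/3, -5/3, 7/3)
  u_3 = (-2, 18/13, 27/26, 9/26)

Apply the Gram-Schmidt recurrence
  u_1 = v_1
  u_i = v_i − Σ_{j<i} ((v_i · u_j) / (u_j · u_j)) · u_j.

Step by step this gives:
  u_1 = (0, -3, 3, 3)
  u_2 = (0, 2/3, -5/3, 7/3)
  u_3 = (-2, 18/13, 27/26, 9/26)

Orthogonality check:
  u_2 · u_1 = 0 (should be 0)
  u_3 · u_1 = 0 (should be 0)
  u_3 · u_2 = 0 (should be 0)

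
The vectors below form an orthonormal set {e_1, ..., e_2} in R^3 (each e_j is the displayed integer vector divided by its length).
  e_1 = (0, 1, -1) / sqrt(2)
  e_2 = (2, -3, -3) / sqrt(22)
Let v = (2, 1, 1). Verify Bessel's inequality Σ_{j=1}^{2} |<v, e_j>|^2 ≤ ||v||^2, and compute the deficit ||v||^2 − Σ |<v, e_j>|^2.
Σ |<v, e_j>|^2 = 2/11; ||v||^2 = 6; deficit = 64/11

Write each e_j = u_j / sqrt(<u_j, u_j>) where u_j is the displayed integer vector. Then <v, e_j> = <v, u_j> / sqrt(<u_j, u_j>), so |<v, e_j>|^2 = <v, u_j>^2 / <u_j, u_j>.
Coefficients: <v, e_1> = 0/sqrt(2), <v, e_2> = -2/sqrt(22).
Square and sum: Σ |<v, e_j>|^2 = 2/11.
Compute ||v||^2 = v·v = 6.
Deficit = 6 − 2/11 = 64/11 ≥ 0, confirming Bessel's inequality. (The deficit equals ||v − Σ <v,e_j> e_j||^2, the squared distance from v to span{e_j}.)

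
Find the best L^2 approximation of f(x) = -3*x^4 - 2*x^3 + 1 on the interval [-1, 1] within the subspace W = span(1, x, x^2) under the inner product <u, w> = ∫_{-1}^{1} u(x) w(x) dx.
g(x) = -18*x^2/7 - 6*x/5 + 44/35

The best approximation g ∈ W is the orthogonal projection of f onto W. Writing g = a_0 + a_1 x + a_2 x^2, the coefficients solve the normal equations G · a = b where
  G_{ij} = <φ_i, φ_j> and b_i = <f, φ_i>, with φ_0 = 1, φ_1 = x, φ_2 = x^2.
G =
  [2, 0, 2/3]
  [0, 2/3, 0]
  [2/3, 0, 2/5],
b = (4/5, -4/5, -4/21).
Solving gives a_0 = 44/35, a_1 = -6/5, a_2 = -18/7, so
  g(x) = -18*x^2/7 - 6*x/5 + 44/35.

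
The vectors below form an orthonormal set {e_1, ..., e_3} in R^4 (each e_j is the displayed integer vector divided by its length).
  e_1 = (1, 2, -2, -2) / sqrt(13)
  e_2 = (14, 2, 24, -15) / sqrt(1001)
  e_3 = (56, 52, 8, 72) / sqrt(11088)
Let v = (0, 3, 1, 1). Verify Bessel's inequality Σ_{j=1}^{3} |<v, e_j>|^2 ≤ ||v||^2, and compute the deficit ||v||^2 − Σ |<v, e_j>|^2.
Σ |<v, e_j>|^2 = 50/9; ||v||^2 = 11; deficit = 49/9

Write each e_j = u_j / sqrt(<u_j, u_j>) where u_j is the displayed integer vector. Then <v, e_j> = <v, u_j> / sqrt(<u_j, u_j>), so |<v, e_j>|^2 = <v, u_j>^2 / <u_j, u_j>.
Coefficients: <v, e_1> = 2/sqrt(13), <v, e_2> = 15/sqrt(1001), <v, e_3> = 236/sqrt(11088).
Square and sum: Σ |<v, e_j>|^2 = 50/9.
Compute ||v||^2 = v·v = 11.
Deficit = 11 − 50/9 = 49/9 ≥ 0, confirming Bessel's inequality. (The deficit equals ||v − Σ <v,e_j> e_j||^2, the squared distance from v to span{e_j}.)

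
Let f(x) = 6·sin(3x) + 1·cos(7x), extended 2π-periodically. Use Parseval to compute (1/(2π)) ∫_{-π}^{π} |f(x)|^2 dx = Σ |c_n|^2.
Σ |c_n|^2 = 37/2

Expand |f|^2 and use orthogonality of {sin(nx), cos(mx)} on [-π, π]:
  ∫_{-π}^{π} sin(nx)^2 dx = π, ∫ cos(mx)^2 dx = π, and cross terms integrate to 0.
So ∫_{-π}^{π} f(x)^2 dx = 6^2 · π + 1^2 · π = (36 + 1)π.
Divide by 2π: (36 + 1)/2 = 37/2.
By Parseval, this equals Σ |c_n|^2.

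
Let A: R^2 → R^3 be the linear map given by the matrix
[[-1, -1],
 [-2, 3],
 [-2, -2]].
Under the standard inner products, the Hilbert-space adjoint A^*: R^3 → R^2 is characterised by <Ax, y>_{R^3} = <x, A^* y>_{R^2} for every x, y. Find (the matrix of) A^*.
A^* = A^T =
[[-1, -2, -2],
 [-1, 3, -2]]

For real matrices with standard dot products, the defining identity <Ax, y> = <x, A^* y> gives (Ax)^T y = x^T (A^*) y, i.e. x^T A^T y = x^T (A^*) y. Since this holds for all x, y, we must have A^* = A^T. Therefore
A^* =
[[-1, -2, -2],
 [-1, 3, -2]].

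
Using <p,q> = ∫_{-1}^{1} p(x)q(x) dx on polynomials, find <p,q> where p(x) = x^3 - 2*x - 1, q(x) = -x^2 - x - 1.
<p,q> = 18/5

Expand the product: p(x)·q(x) = -x^5 - x^4 + x^3 + 3*x^2 + 3*x + 1.
∫_{-1}^{1} of each monomial x^k gives [2/(k+1) if k even, 0 if k odd]. Integrating term-by-term (or equivalently evaluating the antiderivative F(x) = -x^6/6 - x^5/5 + x^4/4 + x^3 + 3*x^2/2 + x at the endpoints):
  F(1) − F(−1) = 203/60 − (-13/60) = 18/5.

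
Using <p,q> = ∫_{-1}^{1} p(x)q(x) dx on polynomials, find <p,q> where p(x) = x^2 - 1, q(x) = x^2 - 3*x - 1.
<p,q> = 16/15

Expand the product: p(x)·q(x) = x^4 - 3*x^3 - 2*x^2 + 3*x + 1.
∫_{-1}^{1} of each monomial x^k gives [2/(k+1) if k even, 0 if k odd]. Integrating term-by-term (or equivalently evaluating the antiderivative F(x) = x^5/5 - 3*x^4/4 - 2*x^3/3 + 3*x^2/2 + x at the endpoints):
  F(1) − F(−1) = 77/60 − (13/60) = 16/15.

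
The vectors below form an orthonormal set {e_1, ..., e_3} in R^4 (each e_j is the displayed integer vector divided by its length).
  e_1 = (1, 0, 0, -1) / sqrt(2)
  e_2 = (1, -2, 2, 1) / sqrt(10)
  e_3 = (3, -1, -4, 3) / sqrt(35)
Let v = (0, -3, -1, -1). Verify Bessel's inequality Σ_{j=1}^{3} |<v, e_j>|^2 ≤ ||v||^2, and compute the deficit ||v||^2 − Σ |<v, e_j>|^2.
Σ |<v, e_j>|^2 = 13/7; ||v||^2 = 11; deficit = 64/7

Write each e_j = u_j / sqrt(<u_j, u_j>) where u_j is the displayed integer vector. Then <v, e_j> = <v, u_j> / sqrt(<u_j, u_j>), so |<v, e_j>|^2 = <v, u_j>^2 / <u_j, u_j>.
Coefficients: <v, e_1> = 1/sqrt(2), <v, e_2> = 3/sqrt(10), <v, e_3> = 4/sqrt(35).
Square and sum: Σ |<v, e_j>|^2 = 13/7.
Compute ||v||^2 = v·v = 11.
Deficit = 11 − 13/7 = 64/7 ≥ 0, confirming Bessel's inequality. (The deficit equals ||v − Σ <v,e_j> e_j||^2, the squared distance from v to span{e_j}.)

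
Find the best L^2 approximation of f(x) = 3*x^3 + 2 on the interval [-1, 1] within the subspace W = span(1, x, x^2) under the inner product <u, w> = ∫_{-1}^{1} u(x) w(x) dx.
g(x) = 9*x/5 + 2

The best approximation g ∈ W is the orthogonal projection of f onto W. Writing g = a_0 + a_1 x + a_2 x^2, the coefficients solve the normal equations G · a = b where
  G_{ij} = <φ_i, φ_j> and b_i = <f, φ_i>, with φ_0 = 1, φ_1 = x, φ_2 = x^2.
G =
  [2, 0, 2/3]
  [0, 2/3, 0]
  [2/3, 0, 2/5],
b = (4, 6/5, 4/3).
Solving gives a_0 = 2, a_1 = 9/5, a_2 = 0, so
  g(x) = 9*x/5 + 2.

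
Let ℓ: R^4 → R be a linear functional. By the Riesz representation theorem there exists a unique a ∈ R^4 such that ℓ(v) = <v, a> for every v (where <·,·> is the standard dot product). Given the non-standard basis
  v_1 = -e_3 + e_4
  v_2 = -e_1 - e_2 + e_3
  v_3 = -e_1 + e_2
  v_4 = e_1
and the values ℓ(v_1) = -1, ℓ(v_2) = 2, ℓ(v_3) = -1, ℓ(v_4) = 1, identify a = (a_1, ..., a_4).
a = (1, 0, 3, 2)

Write a = (a_1, ..., a_4) in the standard basis. For each basis vector v_i, ℓ(v_i) = <v_i, a> is a linear equation in the a_j's. Collect the n equations into a matrix system V a = ℓ, where row i of V is v_i (expressed in the standard basis). Since V is invertible (lower-triangular with 1s on the diagonal, up to permutation), solve by back-substitution:
  V =
[[0, 0, -1, 1],
 [-1, -1, 1, 0],
 [-1, 1, 0, 0],
 [1, 0, 0, 0]]
  V a = (-1, 2, -1, 1)
Solving gives a = (1, 0, 3, 2).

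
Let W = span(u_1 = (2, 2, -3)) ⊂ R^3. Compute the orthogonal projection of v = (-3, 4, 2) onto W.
proj_W(v) = (-8/17, -8/17, 12/17)

Set up U = [u_1 | ... | u_1] ∈ R^(3×1). The projector onto W = col(U) is P = U (U^T U)^(-1) U^T.
Compute U^T U =
  [17],
and U^T v = (-4).
Solve U^T U · c = U^T v for the coefficients: c = (-4/17). The projection is proj_W(v) = U c.
Check: (v - proj_W(v)) · u_1 = 0  (should be 0).
Result: proj_W(v) = (-8/17, -8/17, 12/17).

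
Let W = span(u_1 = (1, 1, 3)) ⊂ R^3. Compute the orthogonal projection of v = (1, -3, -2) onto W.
proj_W(v) = (-8/11, -8/11, -24/11)

Set up U = [u_1 | ... | u_1] ∈ R^(3×1). The projector onto W = col(U) is P = U (U^T U)^(-1) U^T.
Compute U^T U =
  [11],
and U^T v = (-8).
Solve U^T U · c = U^T v for the coefficients: c = (-8/11). The projection is proj_W(v) = U c.
Check: (v - proj_W(v)) · u_1 = 0  (should be 0).
Result: proj_W(v) = (-8/11, -8/11, -24/11).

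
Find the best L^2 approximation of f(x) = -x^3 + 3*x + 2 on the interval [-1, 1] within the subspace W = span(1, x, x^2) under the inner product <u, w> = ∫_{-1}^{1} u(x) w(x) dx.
g(x) = 12*x/5 + 2

The best approximation g ∈ W is the orthogonal projection of f onto W. Writing g = a_0 + a_1 x + a_2 x^2, the coefficients solve the normal equations G · a = b where
  G_{ij} = <φ_i, φ_j> and b_i = <f, φ_i>, with φ_0 = 1, φ_1 = x, φ_2 = x^2.
G =
  [2, 0, 2/3]
  [0, 2/3, 0]
  [2/3, 0, 2/5],
b = (4, 8/5, 4/3).
Solving gives a_0 = 2, a_1 = 12/5, a_2 = 0, so
  g(x) = 12*x/5 + 2.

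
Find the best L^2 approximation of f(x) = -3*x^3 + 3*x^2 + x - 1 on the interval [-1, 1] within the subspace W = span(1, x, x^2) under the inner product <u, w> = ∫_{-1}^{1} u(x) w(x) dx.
g(x) = 3*x^2 - 4*x/5 - 1

The best approximation g ∈ W is the orthogonal projection of f onto W. Writing g = a_0 + a_1 x + a_2 x^2, the coefficients solve the normal equations G · a = b where
  G_{ij} = <φ_i, φ_j> and b_i = <f, φ_i>, with φ_0 = 1, φ_1 = x, φ_2 = x^2.
G =
  [2, 0, 2/3]
  [0, 2/3, 0]
  [2/3, 0, 2/5],
b = (0, -8/15, 8/15).
Solving gives a_0 = -1, a_1 = -4/5, a_2 = 3, so
  g(x) = 3*x^2 - 4*x/5 - 1.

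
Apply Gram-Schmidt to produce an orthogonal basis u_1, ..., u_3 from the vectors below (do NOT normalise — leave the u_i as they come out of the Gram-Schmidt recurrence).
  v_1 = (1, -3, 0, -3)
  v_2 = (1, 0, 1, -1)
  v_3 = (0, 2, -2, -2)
Orthogonal basis:
  u_1 = (1, -3, 0, -3)
  u_2 = (15/19, 12/19, 1, -7/19)
  u_3 = (0, 2, -2, -2)

Apply the Gram-Schmidt recurrence
  u_1 = v_1
  u_i = v_i − Σ_{j<i} ((v_i · u_j) / (u_j · u_j)) · u_j.

Step by step this gives:
  u_1 = (1, -3, 0, -3)
  u_2 = (15/19, 12/19, 1, -7/19)
  u_3 = (0, 2, -2, -2)

Orthogonality check:
  u_2 · u_1 = 0 (should be 0)
  u_3 · u_1 = 0 (should be 0)
  u_3 · u_2 = 0 (should be 0)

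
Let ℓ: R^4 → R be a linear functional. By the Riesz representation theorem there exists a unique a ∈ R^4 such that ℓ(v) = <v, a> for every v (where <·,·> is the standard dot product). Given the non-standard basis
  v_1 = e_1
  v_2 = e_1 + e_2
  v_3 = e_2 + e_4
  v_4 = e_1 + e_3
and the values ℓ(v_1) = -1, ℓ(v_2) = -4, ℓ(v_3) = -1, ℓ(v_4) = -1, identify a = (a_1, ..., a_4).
a = (-1, -3, 0, 2)

Write a = (a_1, ..., a_4) in the standard basis. For each basis vector v_i, ℓ(v_i) = <v_i, a> is a linear equation in the a_j's. Collect the n equations into a matrix system V a = ℓ, where row i of V is v_i (expressed in the standard basis). Since V is invertible (lower-triangular with 1s on the diagonal, up to permutation), solve by back-substitution:
  V =
[[1, 0, 0, 0],
 [1, 1, 0, 0],
 [0, 1, 0, 1],
 [1, 0, 1, 0]]
  V a = (-1, -4, -1, -1)
Solving gives a = (-1, -3, 0, 2).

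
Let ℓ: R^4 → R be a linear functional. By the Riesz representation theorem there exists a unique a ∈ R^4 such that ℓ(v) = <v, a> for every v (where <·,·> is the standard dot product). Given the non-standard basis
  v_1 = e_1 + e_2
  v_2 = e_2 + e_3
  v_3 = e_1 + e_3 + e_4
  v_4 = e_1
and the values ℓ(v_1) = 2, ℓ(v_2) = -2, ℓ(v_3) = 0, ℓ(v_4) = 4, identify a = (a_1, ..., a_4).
a = (4, -2, 0, -4)

Write a = (a_1, ..., a_4) in the standard basis. For each basis vector v_i, ℓ(v_i) = <v_i, a> is a linear equation in the a_j's. Collect the n equations into a matrix system V a = ℓ, where row i of V is v_i (expressed in the standard basis). Since V is invertible (lower-triangular with 1s on the diagonal, up to permutation), solve by back-substitution:
  V =
[[1, 1, 0, 0],
 [0, 1, 1, 0],
 [1, 0, 1, 1],
 [1, 0, 0, 0]]
  V a = (2, -2, 0, 4)
Solving gives a = (4, -2, 0, -4).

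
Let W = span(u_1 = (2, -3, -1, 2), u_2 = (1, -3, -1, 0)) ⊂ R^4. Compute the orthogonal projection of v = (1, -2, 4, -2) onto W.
proj_W(v) = (-1/3, -1, -1/3, -4/3)

Set up U = [u_1 | ... | u_2] ∈ R^(4×2). The projector onto W = col(U) is P = U (U^T U)^(-1) U^T.
Compute U^T U =
  [18, 12]
  [12, 11],
and U^T v = (0, 3).
Solve U^T U · c = U^T v for the coefficients: c = (-2/3, 1). The projection is proj_W(v) = U c.
Check: (v - proj_W(v)) · u_1 = 0  (should be 0).
Check: (v - proj_W(v)) · u_2 = 0  (should be 0).
Result: proj_W(v) = (-1/3, -1, -1/3, -4/3).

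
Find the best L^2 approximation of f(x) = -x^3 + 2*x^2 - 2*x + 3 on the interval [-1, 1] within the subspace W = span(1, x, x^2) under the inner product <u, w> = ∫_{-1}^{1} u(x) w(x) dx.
g(x) = 2*x^2 - 13*x/5 + 3

The best approximation g ∈ W is the orthogonal projection of f onto W. Writing g = a_0 + a_1 x + a_2 x^2, the coefficients solve the normal equations G · a = b where
  G_{ij} = <φ_i, φ_j> and b_i = <f, φ_i>, with φ_0 = 1, φ_1 = x, φ_2 = x^2.
G =
  [2, 0, 2/3]
  [0, 2/3, 0]
  [2/3, 0, 2/5],
b = (22/3, -26/15, 14/5).
Solving gives a_0 = 3, a_1 = -13/5, a_2 = 2, so
  g(x) = 2*x^2 - 13*x/5 + 3.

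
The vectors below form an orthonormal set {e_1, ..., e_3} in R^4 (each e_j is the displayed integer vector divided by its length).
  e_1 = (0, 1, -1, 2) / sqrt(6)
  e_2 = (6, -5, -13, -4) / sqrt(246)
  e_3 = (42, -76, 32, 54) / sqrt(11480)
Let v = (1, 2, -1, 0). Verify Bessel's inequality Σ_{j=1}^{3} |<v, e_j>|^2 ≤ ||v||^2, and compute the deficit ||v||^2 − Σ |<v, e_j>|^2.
Σ |<v, e_j>|^2 = 251/70; ||v||^2 = 6; deficit = 169/70

Write each e_j = u_j / sqrt(<u_j, u_j>) where u_j is the displayed integer vector. Then <v, e_j> = <v, u_j> / sqrt(<u_j, u_j>), so |<v, e_j>|^2 = <v, u_j>^2 / <u_j, u_j>.
Coefficients: <v, e_1> = 3/sqrt(6), <v, e_2> = 9/sqrt(246), <v, e_3> = -142/sqrt(11480).
Square and sum: Σ |<v, e_j>|^2 = 251/70.
Compute ||v||^2 = v·v = 6.
Deficit = 6 − 251/70 = 169/70 ≥ 0, confirming Bessel's inequality. (The deficit equals ||v − Σ <v,e_j> e_j||^2, the squared distance from v to span{e_j}.)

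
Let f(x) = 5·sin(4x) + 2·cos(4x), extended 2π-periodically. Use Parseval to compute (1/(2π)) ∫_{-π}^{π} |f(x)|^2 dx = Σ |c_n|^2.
Σ |c_n|^2 = 29/2

Expand |f|^2 and use orthogonality of {sin(nx), cos(mx)} on [-π, π]:
  ∫_{-π}^{π} sin(nx)^2 dx = π, ∫ cos(mx)^2 dx = π, and cross terms integrate to 0.
So ∫_{-π}^{π} f(x)^2 dx = 5^2 · π + 2^2 · π = (25 + 4)π.
Divide by 2π: (25 + 4)/2 = 29/2.
By Parseval, this equals Σ |c_n|^2.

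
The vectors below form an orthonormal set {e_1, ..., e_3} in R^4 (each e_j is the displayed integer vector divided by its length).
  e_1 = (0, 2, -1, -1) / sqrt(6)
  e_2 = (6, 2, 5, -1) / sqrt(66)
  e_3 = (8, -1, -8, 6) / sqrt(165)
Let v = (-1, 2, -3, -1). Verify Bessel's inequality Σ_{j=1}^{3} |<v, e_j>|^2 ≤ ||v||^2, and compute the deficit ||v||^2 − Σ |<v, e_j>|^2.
Σ |<v, e_j>|^2 = 224/15; ||v||^2 = 15; deficit = 1/15

Write each e_j = u_j / sqrt(<u_j, u_j>) where u_j is the displayed integer vector. Then <v, e_j> = <v, u_j> / sqrt(<u_j, u_j>), so |<v, e_j>|^2 = <v, u_j>^2 / <u_j, u_j>.
Coefficients: <v, e_1> = 8/sqrt(6), <v, e_2> = -16/sqrt(66), <v, e_3> = 8/sqrt(165).
Square and sum: Σ |<v, e_j>|^2 = 224/15.
Compute ||v||^2 = v·v = 15.
Deficit = 15 − 224/15 = 1/15 ≥ 0, confirming Bessel's inequality. (The deficit equals ||v − Σ <v,e_j> e_j||^2, the squared distance from v to span{e_j}.)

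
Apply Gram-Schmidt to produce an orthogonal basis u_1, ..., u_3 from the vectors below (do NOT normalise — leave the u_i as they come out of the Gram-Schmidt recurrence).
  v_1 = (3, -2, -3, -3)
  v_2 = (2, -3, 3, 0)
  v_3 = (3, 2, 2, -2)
Orthogonal basis:
  u_1 = (3, -2, -3, -3)
  u_2 = (53/31, -87/31, 102/31, 9/31)
  u_3 = (1401/673, 2043/673, 1109/673, -1070/673)

Apply the Gram-Schmidt recurrence
  u_1 = v_1
  u_i = v_i − Σ_{j<i} ((v_i · u_j) / (u_j · u_j)) · u_j.

Step by step this gives:
  u_1 = (3, -2, -3, -3)
  u_2 = (53/31, -87/31, 102/31, 9/31)
  u_3 = (1401/673, 2043/673, 1109/673, -1070/673)

Orthogonality check:
  u_2 · u_1 = 0 (should be 0)
  u_3 · u_1 = 0 (should be 0)
  u_3 · u_2 = 0 (should be 0)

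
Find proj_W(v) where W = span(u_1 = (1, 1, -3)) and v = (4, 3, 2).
proj_W(v) = (1/11, 1/11, -3/11)

Set up U = [u_1 | ... | u_1] ∈ R^(3×1). The projector onto W = col(U) is P = U (U^T U)^(-1) U^T.
Compute U^T U =
  [11],
and U^T v = (1).
Solve U^T U · c = U^T v for the coefficients: c = (1/11). The projection is proj_W(v) = U c.
Check: (v - proj_W(v)) · u_1 = 0  (should be 0).
Result: proj_W(v) = (1/11, 1/11, -3/11).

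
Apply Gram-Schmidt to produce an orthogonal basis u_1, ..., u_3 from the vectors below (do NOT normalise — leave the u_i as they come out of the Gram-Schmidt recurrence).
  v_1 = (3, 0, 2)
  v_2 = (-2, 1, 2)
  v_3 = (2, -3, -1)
Orthogonal basis:
  u_1 = (3, 0, 2)
  u_2 = (-20/13, 1, 30/13)
  u_3 = (-46/113, -230/113, 69/113)

Apply the Gram-Schmidt recurrence
  u_1 = v_1
  u_i = v_i − Σ_{j<i} ((v_i · u_j) / (u_j · u_j)) · u_j.

Step by step this gives:
  u_1 = (3, 0, 2)
  u_2 = (-20/13, 1, 30/13)
  u_3 = (-46/113, -230/113, 69/113)

Orthogonality check:
  u_2 · u_1 = 0 (should be 0)
  u_3 · u_1 = 0 (should be 0)
  u_3 · u_2 = 0 (should be 0)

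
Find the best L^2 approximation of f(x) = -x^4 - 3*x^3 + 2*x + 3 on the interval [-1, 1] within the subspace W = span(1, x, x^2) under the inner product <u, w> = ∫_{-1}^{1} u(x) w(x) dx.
g(x) = -6*x^2/7 + x/5 + 108/35

The best approximation g ∈ W is the orthogonal projection of f onto W. Writing g = a_0 + a_1 x + a_2 x^2, the coefficients solve the normal equations G · a = b where
  G_{ij} = <φ_i, φ_j> and b_i = <f, φ_i>, with φ_0 = 1, φ_1 = x, φ_2 = x^2.
G =
  [2, 0, 2/3]
  [0, 2/3, 0]
  [2/3, 0, 2/5],
b = (28/5, 2/15, 12/7).
Solving gives a_0 = 108/35, a_1 = 1/5, a_2 = -6/7, so
  g(x) = -6*x^2/7 + x/5 + 108/35.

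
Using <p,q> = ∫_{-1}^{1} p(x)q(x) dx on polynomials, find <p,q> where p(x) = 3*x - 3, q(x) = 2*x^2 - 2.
<p,q> = 8

Expand the product: p(x)·q(x) = 6*x^3 - 6*x^2 - 6*x + 6.
∫_{-1}^{1} of each monomial x^k gives [2/(k+1) if k even, 0 if k odd]. Integrating term-by-term (or equivalently evaluating the antiderivative F(x) = 3*x^4/2 - 2*x^3 - 3*x^2 + 6*x at the endpoints):
  F(1) − F(−1) = 5/2 − (-11/2) = 8.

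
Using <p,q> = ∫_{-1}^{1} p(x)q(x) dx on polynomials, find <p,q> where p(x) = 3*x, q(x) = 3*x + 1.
<p,q> = 6

Expand the product: p(x)·q(x) = 9*x^2 + 3*x.
∫_{-1}^{1} of each monomial x^k gives [2/(k+1) if k even, 0 if k odd]. Integrating term-by-term (or equivalently evaluating the antiderivative F(x) = 3*x^3 + 3*x^2/2 at the endpoints):
  F(1) − F(−1) = 9/2 − (-3/2) = 6.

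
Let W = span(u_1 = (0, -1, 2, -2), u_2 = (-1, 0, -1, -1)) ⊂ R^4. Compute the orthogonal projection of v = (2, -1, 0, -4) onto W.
proj_W(v) = (-2/3, -1, 4/3, -8/3)

Set up U = [u_1 | ... | u_2] ∈ R^(4×2). The projector onto W = col(U) is P = U (U^T U)^(-1) U^T.
Compute U^T U =
  [9, 0]
  [0, 3],
and U^T v = (9, 2).
Solve U^T U · c = U^T v for the coefficients: c = (1, 2/3). The projection is proj_W(v) = U c.
Check: (v - proj_W(v)) · u_1 = 0  (should be 0).
Check: (v - proj_W(v)) · u_2 = 0  (should be 0).
Result: proj_W(v) = (-2/3, -1, 4/3, -8/3).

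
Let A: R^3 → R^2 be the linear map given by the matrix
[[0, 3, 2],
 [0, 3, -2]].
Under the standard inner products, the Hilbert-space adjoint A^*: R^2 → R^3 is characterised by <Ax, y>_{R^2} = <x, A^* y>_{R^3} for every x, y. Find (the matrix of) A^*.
A^* = A^T =
[[0, 0],
 [3, 3],
 [2, -2]]

For real matrices with standard dot products, the defining identity <Ax, y> = <x, A^* y> gives (Ax)^T y = x^T (A^*) y, i.e. x^T A^T y = x^T (A^*) y. Since this holds for all x, y, we must have A^* = A^T. Therefore
A^* =
[[0, 0],
 [3, 3],
 [2, -2]].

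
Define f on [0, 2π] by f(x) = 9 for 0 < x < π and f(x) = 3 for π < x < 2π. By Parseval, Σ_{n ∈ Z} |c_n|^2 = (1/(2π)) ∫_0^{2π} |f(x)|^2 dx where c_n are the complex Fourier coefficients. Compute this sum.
Σ |c_n|^2 = 45

Parseval equates the L^2 energy of f (normalised by 1/(2π)) with the ℓ^2 sum of its Fourier coefficients: (1/(2π)) ∫_0^{2π} |f|^2 = Σ |c_n|^2.
Compute the left side: (1/(2π)) [∫_0^π 9^2 dx + ∫_π^{2π} 3^2 dx] = (1/(2π)) · (81π + 9π) = (81 + 9)/2 = 45.
So Σ_{n ∈ Z} |c_n|^2 = 45.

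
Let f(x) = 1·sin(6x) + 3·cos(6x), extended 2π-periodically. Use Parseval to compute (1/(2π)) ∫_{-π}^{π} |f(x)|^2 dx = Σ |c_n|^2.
Σ |c_n|^2 = 5

Expand |f|^2 and use orthogonality of {sin(nx), cos(mx)} on [-π, π]:
  ∫_{-π}^{π} sin(nx)^2 dx = π, ∫ cos(mx)^2 dx = π, and cross terms integrate to 0.
So ∫_{-π}^{π} f(x)^2 dx = 1^2 · π + 3^2 · π = (1 + 9)π.
Divide by 2π: (1 + 9)/2 = 5.
By Parseval, this equals Σ |c_n|^2.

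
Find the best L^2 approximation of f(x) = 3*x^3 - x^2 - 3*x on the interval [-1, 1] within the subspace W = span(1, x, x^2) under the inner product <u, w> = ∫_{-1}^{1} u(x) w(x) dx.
g(x) = -x^2 - 6*x/5

The best approximation g ∈ W is the orthogonal projection of f onto W. Writing g = a_0 + a_1 x + a_2 x^2, the coefficients solve the normal equations G · a = b where
  G_{ij} = <φ_i, φ_j> and b_i = <f, φ_i>, with φ_0 = 1, φ_1 = x, φ_2 = x^2.
G =
  [2, 0, 2/3]
  [0, 2/3, 0]
  [2/3, 0, 2/5],
b = (-2/3, -4/5, -2/5).
Solving gives a_0 = 0, a_1 = -6/5, a_2 = -1, so
  g(x) = -x^2 - 6*x/5.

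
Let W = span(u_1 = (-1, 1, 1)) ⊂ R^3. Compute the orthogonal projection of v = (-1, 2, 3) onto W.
proj_W(v) = (-2, 2, 2)

Set up U = [u_1 | ... | u_1] ∈ R^(3×1). The projector onto W = col(U) is P = U (U^T U)^(-1) U^T.
Compute U^T U =
  [3],
and U^T v = (6).
Solve U^T U · c = U^T v for the coefficients: c = (2). The projection is proj_W(v) = U c.
Check: (v - proj_W(v)) · u_1 = 0  (should be 0).
Result: proj_W(v) = (-2, 2, 2).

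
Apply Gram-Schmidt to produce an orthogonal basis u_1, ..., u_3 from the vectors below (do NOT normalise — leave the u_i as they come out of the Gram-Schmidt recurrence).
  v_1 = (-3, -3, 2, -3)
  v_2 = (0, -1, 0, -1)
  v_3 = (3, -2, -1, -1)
Orthogonal basis:
  u_1 = (-3, -3, 2, -3)
  u_2 = (18/31, -13/31, -12/31, -13/31)
  u_3 = (6/13, -1/2, 9/13, 1/2)

Apply the Gram-Schmidt recurrence
  u_1 = v_1
  u_i = v_i − Σ_{j<i} ((v_i · u_j) / (u_j · u_j)) · u_j.

Step by step this gives:
  u_1 = (-3, -3, 2, -3)
  u_2 = (18/31, -13/31, -12/31, -13/31)
  u_3 = (6/13, -1/2, 9/13, 1/2)

Orthogonality check:
  u_2 · u_1 = 0 (should be 0)
  u_3 · u_1 = 0 (should be 0)
  u_3 · u_2 = 0 (should be 0)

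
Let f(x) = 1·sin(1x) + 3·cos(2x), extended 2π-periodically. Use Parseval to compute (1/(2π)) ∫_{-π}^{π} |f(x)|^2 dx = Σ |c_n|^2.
Σ |c_n|^2 = 5

Expand |f|^2 and use orthogonality of {sin(nx), cos(mx)} on [-π, π]:
  ∫_{-π}^{π} sin(nx)^2 dx = π, ∫ cos(mx)^2 dx = π, and cross terms integrate to 0.
So ∫_{-π}^{π} f(x)^2 dx = 1^2 · π + 3^2 · π = (1 + 9)π.
Divide by 2π: (1 + 9)/2 = 5.
By Parseval, this equals Σ |c_n|^2.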